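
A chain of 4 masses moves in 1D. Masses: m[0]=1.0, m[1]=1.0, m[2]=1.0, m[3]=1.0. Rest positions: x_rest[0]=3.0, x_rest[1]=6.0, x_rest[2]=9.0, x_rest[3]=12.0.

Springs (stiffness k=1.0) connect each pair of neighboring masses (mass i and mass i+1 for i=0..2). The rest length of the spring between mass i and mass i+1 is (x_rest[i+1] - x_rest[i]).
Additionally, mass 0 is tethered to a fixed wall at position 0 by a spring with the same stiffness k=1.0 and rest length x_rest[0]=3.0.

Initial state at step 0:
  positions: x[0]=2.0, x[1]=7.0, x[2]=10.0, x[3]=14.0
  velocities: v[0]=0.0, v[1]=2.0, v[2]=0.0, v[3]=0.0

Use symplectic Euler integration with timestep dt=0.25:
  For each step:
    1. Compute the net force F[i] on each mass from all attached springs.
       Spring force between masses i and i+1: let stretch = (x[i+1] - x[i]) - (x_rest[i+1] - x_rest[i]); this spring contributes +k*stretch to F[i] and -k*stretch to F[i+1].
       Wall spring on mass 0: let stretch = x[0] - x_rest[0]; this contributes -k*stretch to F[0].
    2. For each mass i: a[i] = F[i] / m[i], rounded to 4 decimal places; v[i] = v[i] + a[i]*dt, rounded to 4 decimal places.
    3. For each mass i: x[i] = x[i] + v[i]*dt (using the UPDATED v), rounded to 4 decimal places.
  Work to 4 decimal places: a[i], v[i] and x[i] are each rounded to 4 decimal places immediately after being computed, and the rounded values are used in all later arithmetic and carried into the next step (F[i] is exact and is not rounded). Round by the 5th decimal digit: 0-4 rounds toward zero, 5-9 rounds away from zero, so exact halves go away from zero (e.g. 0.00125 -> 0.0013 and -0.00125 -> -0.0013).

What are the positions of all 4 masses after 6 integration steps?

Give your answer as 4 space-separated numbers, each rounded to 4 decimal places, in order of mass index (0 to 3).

Step 0: x=[2.0000 7.0000 10.0000 14.0000] v=[0.0000 2.0000 0.0000 0.0000]
Step 1: x=[2.1875 7.3750 10.0625 13.9375] v=[0.7500 1.5000 0.2500 -0.2500]
Step 2: x=[2.5625 7.5938 10.1992 13.8203] v=[1.5000 0.8750 0.5469 -0.4688]
Step 3: x=[3.0918 7.6609 10.3994 13.6643] v=[2.1172 0.2685 0.8008 -0.6241]
Step 4: x=[3.7134 7.6136 10.6325 13.4917] v=[2.4865 -0.1892 0.9324 -0.6903]
Step 5: x=[4.3467 7.5112 10.8556 13.3279] v=[2.5332 -0.4095 0.8925 -0.6551]
Step 6: x=[4.9061 7.4201 11.0242 13.1971] v=[2.2377 -0.3645 0.6745 -0.5232]

Answer: 4.9061 7.4201 11.0242 13.1971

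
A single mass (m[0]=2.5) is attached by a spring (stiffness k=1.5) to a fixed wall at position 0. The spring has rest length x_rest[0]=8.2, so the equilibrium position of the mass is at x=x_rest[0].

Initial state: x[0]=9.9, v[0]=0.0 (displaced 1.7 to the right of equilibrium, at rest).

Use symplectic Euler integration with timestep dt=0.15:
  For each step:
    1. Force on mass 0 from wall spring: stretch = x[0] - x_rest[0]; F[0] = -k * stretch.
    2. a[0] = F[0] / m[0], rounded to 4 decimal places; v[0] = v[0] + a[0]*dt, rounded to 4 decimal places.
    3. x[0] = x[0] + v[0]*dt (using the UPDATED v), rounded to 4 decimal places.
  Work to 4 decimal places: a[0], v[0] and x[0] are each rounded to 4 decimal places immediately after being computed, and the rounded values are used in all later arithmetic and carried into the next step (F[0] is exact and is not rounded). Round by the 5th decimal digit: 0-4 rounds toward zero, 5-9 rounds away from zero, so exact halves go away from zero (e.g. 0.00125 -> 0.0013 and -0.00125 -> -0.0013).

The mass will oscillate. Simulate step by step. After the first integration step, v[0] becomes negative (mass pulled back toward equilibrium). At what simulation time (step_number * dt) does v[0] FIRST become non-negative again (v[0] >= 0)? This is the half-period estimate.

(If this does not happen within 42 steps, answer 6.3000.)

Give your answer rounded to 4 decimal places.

Answer: 4.2000

Derivation:
Step 0: x=[9.9000] v=[0.0000]
Step 1: x=[9.8771] v=[-0.1530]
Step 2: x=[9.8315] v=[-0.3039]
Step 3: x=[9.7639] v=[-0.4507]
Step 4: x=[9.6752] v=[-0.5914]
Step 5: x=[9.5666] v=[-0.7242]
Step 6: x=[9.4395] v=[-0.8472]
Step 7: x=[9.2957] v=[-0.9588]
Step 8: x=[9.1371] v=[-1.0574]
Step 9: x=[8.9658] v=[-1.1417]
Step 10: x=[8.7842] v=[-1.2106]
Step 11: x=[8.5947] v=[-1.2632]
Step 12: x=[8.3999] v=[-1.2987]
Step 13: x=[8.2024] v=[-1.3167]
Step 14: x=[8.0049] v=[-1.3169]
Step 15: x=[7.8100] v=[-1.2993]
Step 16: x=[7.6204] v=[-1.2642]
Step 17: x=[7.4386] v=[-1.2120]
Step 18: x=[7.2671] v=[-1.1435]
Step 19: x=[7.1082] v=[-1.0595]
Step 20: x=[6.9640] v=[-0.9612]
Step 21: x=[6.8365] v=[-0.8500]
Step 22: x=[6.7274] v=[-0.7273]
Step 23: x=[6.6382] v=[-0.5948]
Step 24: x=[6.5701] v=[-0.4542]
Step 25: x=[6.5240] v=[-0.3075]
Step 26: x=[6.5005] v=[-0.1567]
Step 27: x=[6.4999] v=[-0.0037]
Step 28: x=[6.5223] v=[0.1493]
First v>=0 after going negative at step 28, time=4.2000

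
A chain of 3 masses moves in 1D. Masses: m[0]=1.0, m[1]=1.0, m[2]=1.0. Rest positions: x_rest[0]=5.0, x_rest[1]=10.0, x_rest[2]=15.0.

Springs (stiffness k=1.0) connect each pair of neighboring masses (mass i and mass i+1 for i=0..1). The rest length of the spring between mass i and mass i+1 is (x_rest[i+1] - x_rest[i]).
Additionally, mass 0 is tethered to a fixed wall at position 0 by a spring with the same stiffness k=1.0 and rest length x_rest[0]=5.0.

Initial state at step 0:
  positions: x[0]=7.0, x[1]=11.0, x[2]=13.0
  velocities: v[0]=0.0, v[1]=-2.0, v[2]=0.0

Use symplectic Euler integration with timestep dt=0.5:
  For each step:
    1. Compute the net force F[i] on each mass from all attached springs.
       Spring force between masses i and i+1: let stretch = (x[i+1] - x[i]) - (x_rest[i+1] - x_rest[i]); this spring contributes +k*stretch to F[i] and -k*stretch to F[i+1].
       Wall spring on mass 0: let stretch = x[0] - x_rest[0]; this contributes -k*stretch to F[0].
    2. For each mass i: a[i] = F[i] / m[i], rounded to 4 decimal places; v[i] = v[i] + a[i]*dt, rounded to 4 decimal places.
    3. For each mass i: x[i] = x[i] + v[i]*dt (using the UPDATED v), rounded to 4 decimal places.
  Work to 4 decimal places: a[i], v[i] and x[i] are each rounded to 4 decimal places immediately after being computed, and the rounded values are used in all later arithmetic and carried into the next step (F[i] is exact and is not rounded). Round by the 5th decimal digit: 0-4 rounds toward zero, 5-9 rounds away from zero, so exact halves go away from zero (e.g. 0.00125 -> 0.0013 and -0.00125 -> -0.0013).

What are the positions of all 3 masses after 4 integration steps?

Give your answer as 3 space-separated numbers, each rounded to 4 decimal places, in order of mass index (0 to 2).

Step 0: x=[7.0000 11.0000 13.0000] v=[0.0000 -2.0000 0.0000]
Step 1: x=[6.2500 9.5000 13.7500] v=[-1.5000 -3.0000 1.5000]
Step 2: x=[4.7500 8.2500 14.6875] v=[-3.0000 -2.5000 1.8750]
Step 3: x=[2.9375 7.7344 15.2657] v=[-3.6250 -1.0313 1.1563]
Step 4: x=[1.5899 7.9024 15.2110] v=[-2.6953 0.3359 -0.1094]

Answer: 1.5899 7.9024 15.2110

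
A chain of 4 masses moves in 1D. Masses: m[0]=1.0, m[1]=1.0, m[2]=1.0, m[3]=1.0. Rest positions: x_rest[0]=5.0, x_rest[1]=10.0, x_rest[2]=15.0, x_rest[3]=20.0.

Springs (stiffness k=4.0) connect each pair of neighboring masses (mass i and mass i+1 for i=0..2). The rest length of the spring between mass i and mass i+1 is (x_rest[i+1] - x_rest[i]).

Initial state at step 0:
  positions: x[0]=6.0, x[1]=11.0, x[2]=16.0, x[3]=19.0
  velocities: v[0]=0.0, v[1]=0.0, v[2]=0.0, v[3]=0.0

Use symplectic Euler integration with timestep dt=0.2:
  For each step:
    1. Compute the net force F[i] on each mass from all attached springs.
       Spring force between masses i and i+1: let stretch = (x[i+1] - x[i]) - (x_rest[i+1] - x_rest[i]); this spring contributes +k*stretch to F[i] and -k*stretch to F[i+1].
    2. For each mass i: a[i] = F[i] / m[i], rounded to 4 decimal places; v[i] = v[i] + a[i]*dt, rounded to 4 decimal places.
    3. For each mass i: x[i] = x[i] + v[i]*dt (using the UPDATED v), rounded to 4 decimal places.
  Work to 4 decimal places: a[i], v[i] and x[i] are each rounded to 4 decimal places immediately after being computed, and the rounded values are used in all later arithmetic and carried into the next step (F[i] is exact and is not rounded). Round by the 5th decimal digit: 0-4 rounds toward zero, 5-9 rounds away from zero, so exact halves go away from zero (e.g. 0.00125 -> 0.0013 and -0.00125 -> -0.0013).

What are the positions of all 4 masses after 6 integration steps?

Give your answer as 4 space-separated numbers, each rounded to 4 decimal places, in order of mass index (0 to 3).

Step 0: x=[6.0000 11.0000 16.0000 19.0000] v=[0.0000 0.0000 0.0000 0.0000]
Step 1: x=[6.0000 11.0000 15.6800 19.3200] v=[0.0000 0.0000 -1.6000 1.6000]
Step 2: x=[6.0000 10.9488 15.1936 19.8576] v=[0.0000 -0.2560 -2.4320 2.6880]
Step 3: x=[5.9918 10.7850 14.7743 20.4490] v=[-0.0410 -0.8192 -2.0966 2.9568]
Step 4: x=[5.9505 10.4925 14.6246 20.9324] v=[-0.2064 -1.4623 -0.7483 2.4170]
Step 5: x=[5.8359 10.1345 14.8231 21.2066] v=[-0.5728 -1.7902 0.9923 1.3708]
Step 6: x=[5.6091 9.8389 15.2927 21.2594] v=[-1.1339 -1.4782 2.3482 0.2640]

Answer: 5.6091 9.8389 15.2927 21.2594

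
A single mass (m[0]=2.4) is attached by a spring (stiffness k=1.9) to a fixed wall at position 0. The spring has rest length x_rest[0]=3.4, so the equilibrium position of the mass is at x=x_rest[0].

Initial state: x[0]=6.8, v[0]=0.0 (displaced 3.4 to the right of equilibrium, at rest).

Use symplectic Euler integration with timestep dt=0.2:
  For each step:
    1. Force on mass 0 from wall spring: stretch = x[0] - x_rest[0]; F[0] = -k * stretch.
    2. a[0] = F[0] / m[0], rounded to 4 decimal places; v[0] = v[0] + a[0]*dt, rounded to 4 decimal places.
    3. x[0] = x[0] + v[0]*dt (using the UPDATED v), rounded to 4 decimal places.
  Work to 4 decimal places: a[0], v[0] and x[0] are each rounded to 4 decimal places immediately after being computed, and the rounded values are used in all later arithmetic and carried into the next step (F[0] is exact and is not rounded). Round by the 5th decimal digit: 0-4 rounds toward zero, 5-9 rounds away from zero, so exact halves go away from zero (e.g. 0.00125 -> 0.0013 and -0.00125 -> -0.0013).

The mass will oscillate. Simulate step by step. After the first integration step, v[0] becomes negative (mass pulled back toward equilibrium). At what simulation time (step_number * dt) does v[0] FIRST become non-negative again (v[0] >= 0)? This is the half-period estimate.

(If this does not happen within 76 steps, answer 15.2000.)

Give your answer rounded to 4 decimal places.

Step 0: x=[6.8000] v=[0.0000]
Step 1: x=[6.6923] v=[-0.5383]
Step 2: x=[6.4804] v=[-1.0596]
Step 3: x=[6.1709] v=[-1.5473]
Step 4: x=[5.7737] v=[-1.9860]
Step 5: x=[5.3013] v=[-2.3618]
Step 6: x=[4.7687] v=[-2.6628]
Step 7: x=[4.1928] v=[-2.8795]
Step 8: x=[3.5918] v=[-3.0050]
Step 9: x=[2.9847] v=[-3.0354]
Step 10: x=[2.3908] v=[-2.9696]
Step 11: x=[1.8288] v=[-2.8098]
Step 12: x=[1.3166] v=[-2.5610]
Step 13: x=[0.8704] v=[-2.2311]
Step 14: x=[0.5043] v=[-1.8306]
Step 15: x=[0.2299] v=[-1.3721]
Step 16: x=[0.0559] v=[-0.8702]
Step 17: x=[-0.0122] v=[-0.3407]
Step 18: x=[0.0277] v=[0.1996]
First v>=0 after going negative at step 18, time=3.6000

Answer: 3.6000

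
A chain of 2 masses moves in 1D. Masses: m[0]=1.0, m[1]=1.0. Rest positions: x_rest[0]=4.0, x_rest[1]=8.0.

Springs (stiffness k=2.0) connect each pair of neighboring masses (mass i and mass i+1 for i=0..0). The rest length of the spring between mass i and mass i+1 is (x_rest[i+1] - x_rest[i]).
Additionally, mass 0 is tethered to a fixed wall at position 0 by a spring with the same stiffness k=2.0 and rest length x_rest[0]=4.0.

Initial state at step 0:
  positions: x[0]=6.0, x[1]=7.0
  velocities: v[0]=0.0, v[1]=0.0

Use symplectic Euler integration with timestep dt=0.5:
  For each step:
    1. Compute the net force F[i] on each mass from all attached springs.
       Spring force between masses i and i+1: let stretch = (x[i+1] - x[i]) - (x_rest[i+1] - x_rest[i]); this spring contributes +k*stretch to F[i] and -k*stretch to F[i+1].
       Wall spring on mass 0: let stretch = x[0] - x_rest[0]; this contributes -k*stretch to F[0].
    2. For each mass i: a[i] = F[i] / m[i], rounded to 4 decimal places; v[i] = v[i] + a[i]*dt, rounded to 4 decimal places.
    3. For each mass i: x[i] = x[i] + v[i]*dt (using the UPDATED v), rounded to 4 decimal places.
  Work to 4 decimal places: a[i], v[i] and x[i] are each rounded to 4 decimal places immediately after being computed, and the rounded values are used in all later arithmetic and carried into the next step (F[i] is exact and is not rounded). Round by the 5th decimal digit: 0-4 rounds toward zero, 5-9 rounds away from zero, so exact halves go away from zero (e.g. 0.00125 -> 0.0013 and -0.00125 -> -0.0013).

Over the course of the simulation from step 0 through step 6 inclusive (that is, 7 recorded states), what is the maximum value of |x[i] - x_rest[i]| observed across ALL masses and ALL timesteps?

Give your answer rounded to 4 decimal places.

Step 0: x=[6.0000 7.0000] v=[0.0000 0.0000]
Step 1: x=[3.5000 8.5000] v=[-5.0000 3.0000]
Step 2: x=[1.7500 9.5000] v=[-3.5000 2.0000]
Step 3: x=[3.0000 8.6250] v=[2.5000 -1.7500]
Step 4: x=[5.5625 6.9375] v=[5.1250 -3.3750]
Step 5: x=[6.0313 6.5625] v=[0.9375 -0.7500]
Step 6: x=[3.7500 7.9219] v=[-4.5626 2.7188]
Max displacement = 2.2500

Answer: 2.2500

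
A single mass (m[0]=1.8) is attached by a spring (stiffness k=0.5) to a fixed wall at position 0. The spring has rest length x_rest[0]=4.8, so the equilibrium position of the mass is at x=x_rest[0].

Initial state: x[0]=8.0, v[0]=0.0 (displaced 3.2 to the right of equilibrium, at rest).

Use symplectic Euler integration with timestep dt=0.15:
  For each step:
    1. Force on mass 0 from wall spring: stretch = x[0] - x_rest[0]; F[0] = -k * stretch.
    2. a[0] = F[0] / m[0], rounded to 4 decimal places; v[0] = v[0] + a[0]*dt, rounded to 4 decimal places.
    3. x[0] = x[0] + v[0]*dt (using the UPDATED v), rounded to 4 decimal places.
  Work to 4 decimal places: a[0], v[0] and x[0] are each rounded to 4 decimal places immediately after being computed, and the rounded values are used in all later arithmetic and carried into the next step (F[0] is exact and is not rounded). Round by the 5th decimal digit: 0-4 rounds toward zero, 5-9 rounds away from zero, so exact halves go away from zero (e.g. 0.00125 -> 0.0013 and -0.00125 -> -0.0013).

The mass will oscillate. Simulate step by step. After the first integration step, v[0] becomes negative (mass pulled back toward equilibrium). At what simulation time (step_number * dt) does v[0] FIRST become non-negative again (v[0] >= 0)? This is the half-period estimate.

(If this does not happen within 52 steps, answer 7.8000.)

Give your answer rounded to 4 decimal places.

Answer: 6.0000

Derivation:
Step 0: x=[8.0000] v=[0.0000]
Step 1: x=[7.9800] v=[-0.1333]
Step 2: x=[7.9401] v=[-0.2658]
Step 3: x=[7.8806] v=[-0.3966]
Step 4: x=[7.8019] v=[-0.5250]
Step 5: x=[7.7044] v=[-0.6501]
Step 6: x=[7.5887] v=[-0.7711]
Step 7: x=[7.4556] v=[-0.8873]
Step 8: x=[7.3059] v=[-0.9980]
Step 9: x=[7.1405] v=[-1.1024]
Step 10: x=[6.9605] v=[-1.1999]
Step 11: x=[6.7670] v=[-1.2899]
Step 12: x=[6.5612] v=[-1.3719]
Step 13: x=[6.3444] v=[-1.4453]
Step 14: x=[6.1179] v=[-1.5097]
Step 15: x=[5.8832] v=[-1.5646]
Step 16: x=[5.6417] v=[-1.6097]
Step 17: x=[5.3950] v=[-1.6448]
Step 18: x=[5.1446] v=[-1.6696]
Step 19: x=[4.8920] v=[-1.6840]
Step 20: x=[4.6388] v=[-1.6878]
Step 21: x=[4.3866] v=[-1.6811]
Step 22: x=[4.1370] v=[-1.6639]
Step 23: x=[3.8916] v=[-1.6363]
Step 24: x=[3.6518] v=[-1.5985]
Step 25: x=[3.4192] v=[-1.5507]
Step 26: x=[3.1952] v=[-1.4932]
Step 27: x=[2.9813] v=[-1.4263]
Step 28: x=[2.7787] v=[-1.3505]
Step 29: x=[2.5888] v=[-1.2663]
Step 30: x=[2.4127] v=[-1.1742]
Step 31: x=[2.2515] v=[-1.0747]
Step 32: x=[2.1062] v=[-0.9685]
Step 33: x=[1.9778] v=[-0.8563]
Step 34: x=[1.8670] v=[-0.7387]
Step 35: x=[1.7745] v=[-0.6165]
Step 36: x=[1.7009] v=[-0.4904]
Step 37: x=[1.6467] v=[-0.3613]
Step 38: x=[1.6122] v=[-0.2299]
Step 39: x=[1.5976] v=[-0.0971]
Step 40: x=[1.6030] v=[0.0363]
First v>=0 after going negative at step 40, time=6.0000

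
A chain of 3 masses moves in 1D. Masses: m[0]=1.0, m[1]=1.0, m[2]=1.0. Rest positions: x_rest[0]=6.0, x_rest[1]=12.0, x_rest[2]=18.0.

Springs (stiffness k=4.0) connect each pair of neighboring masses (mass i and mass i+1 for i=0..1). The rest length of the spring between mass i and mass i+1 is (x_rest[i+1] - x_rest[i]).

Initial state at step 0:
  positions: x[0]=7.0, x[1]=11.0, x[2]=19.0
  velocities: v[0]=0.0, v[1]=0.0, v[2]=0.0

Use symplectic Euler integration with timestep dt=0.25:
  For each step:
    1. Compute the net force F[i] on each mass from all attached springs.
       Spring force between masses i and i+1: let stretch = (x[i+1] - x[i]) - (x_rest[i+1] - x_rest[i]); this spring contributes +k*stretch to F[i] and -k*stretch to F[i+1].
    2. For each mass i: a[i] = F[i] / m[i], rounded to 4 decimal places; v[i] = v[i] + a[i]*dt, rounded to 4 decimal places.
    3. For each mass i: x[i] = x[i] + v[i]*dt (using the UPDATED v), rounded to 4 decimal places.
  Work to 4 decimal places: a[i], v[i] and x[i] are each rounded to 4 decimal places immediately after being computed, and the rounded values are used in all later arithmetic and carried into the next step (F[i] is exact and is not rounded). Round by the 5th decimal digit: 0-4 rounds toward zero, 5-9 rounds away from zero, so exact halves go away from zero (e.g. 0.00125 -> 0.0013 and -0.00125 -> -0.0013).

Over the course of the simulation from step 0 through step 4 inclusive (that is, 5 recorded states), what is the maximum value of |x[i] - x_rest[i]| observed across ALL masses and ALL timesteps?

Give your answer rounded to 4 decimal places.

Step 0: x=[7.0000 11.0000 19.0000] v=[0.0000 0.0000 0.0000]
Step 1: x=[6.5000 12.0000 18.5000] v=[-2.0000 4.0000 -2.0000]
Step 2: x=[5.8750 13.2500 17.8750] v=[-2.5000 5.0000 -2.5000]
Step 3: x=[5.5938 13.8125 17.5938] v=[-1.1250 2.2500 -1.1250]
Step 4: x=[5.8672 13.2657 17.8672] v=[1.0937 -2.1874 1.0937]
Max displacement = 1.8125

Answer: 1.8125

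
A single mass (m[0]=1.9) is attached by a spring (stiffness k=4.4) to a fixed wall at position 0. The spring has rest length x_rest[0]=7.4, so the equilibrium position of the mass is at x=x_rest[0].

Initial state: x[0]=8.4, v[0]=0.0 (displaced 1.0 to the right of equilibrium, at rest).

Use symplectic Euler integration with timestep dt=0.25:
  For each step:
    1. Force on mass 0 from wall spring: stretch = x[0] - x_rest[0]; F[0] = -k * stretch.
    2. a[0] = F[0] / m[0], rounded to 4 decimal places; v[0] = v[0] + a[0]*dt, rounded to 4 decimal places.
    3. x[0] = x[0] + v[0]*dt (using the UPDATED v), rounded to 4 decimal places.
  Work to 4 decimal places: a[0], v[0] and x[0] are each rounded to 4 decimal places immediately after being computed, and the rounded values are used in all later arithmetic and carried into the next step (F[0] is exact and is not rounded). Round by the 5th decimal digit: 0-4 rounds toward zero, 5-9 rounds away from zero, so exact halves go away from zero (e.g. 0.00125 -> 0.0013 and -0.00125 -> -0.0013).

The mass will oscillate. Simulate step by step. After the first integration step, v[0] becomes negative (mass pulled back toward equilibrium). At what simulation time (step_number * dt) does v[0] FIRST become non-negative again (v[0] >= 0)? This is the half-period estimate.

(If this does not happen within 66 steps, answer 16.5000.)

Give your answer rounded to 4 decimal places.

Step 0: x=[8.4000] v=[0.0000]
Step 1: x=[8.2553] v=[-0.5790]
Step 2: x=[7.9868] v=[-1.0742]
Step 3: x=[7.6333] v=[-1.4139]
Step 4: x=[7.2461] v=[-1.5490]
Step 5: x=[6.8811] v=[-1.4599]
Step 6: x=[6.5912] v=[-1.1595]
Step 7: x=[6.4184] v=[-0.6913]
Step 8: x=[6.3877] v=[-0.1230]
Step 9: x=[6.5035] v=[0.4631]
First v>=0 after going negative at step 9, time=2.2500

Answer: 2.2500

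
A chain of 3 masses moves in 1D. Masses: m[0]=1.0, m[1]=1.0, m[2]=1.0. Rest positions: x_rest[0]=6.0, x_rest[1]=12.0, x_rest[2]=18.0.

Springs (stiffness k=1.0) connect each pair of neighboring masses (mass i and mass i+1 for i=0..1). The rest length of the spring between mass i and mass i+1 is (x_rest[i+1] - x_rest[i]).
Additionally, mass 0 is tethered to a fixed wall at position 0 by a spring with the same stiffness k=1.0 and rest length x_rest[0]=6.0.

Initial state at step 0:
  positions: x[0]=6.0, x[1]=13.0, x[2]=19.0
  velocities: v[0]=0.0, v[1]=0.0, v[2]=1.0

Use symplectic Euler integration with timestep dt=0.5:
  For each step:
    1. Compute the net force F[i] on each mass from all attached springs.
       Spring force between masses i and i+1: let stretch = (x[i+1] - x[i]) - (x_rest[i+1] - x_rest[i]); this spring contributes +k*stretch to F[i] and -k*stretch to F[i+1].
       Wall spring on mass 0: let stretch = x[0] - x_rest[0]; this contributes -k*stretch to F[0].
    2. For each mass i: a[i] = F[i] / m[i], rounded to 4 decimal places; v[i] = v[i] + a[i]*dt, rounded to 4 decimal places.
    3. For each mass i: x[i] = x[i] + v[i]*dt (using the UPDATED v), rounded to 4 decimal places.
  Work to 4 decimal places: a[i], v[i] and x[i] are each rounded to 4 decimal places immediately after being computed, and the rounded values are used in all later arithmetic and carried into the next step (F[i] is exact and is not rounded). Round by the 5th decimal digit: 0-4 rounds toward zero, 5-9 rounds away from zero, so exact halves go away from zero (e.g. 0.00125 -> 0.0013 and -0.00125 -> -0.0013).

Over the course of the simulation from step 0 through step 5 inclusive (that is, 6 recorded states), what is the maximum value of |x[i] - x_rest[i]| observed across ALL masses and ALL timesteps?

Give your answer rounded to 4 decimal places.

Answer: 1.8125

Derivation:
Step 0: x=[6.0000 13.0000 19.0000] v=[0.0000 0.0000 1.0000]
Step 1: x=[6.2500 12.7500 19.5000] v=[0.5000 -0.5000 1.0000]
Step 2: x=[6.5625 12.5625 19.8125] v=[0.6250 -0.3750 0.6250]
Step 3: x=[6.7344 12.6875 19.8125] v=[0.3438 0.2500 0.0000]
Step 4: x=[6.7110 13.1055 19.5313] v=[-0.0469 0.8360 -0.5625]
Step 5: x=[6.6084 13.5314 19.1436] v=[-0.2052 0.8517 -0.7754]
Max displacement = 1.8125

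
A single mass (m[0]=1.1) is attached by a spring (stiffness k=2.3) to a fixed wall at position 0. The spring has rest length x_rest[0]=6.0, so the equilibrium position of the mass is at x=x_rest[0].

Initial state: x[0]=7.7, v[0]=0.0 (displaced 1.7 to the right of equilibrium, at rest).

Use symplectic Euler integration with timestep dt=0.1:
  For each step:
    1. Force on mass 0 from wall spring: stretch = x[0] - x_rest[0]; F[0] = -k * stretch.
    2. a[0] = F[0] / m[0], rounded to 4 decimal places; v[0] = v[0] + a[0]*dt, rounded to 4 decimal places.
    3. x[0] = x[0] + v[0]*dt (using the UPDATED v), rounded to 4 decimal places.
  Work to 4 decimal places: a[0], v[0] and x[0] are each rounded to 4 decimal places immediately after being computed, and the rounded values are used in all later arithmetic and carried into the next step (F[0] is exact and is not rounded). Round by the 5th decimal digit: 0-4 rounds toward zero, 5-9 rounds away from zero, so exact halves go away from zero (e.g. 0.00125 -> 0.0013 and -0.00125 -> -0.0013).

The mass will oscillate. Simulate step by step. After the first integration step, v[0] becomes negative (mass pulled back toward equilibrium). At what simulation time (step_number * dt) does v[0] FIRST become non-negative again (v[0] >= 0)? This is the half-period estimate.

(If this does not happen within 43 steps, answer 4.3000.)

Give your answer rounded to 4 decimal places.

Answer: 2.2000

Derivation:
Step 0: x=[7.7000] v=[0.0000]
Step 1: x=[7.6645] v=[-0.3555]
Step 2: x=[7.5942] v=[-0.7035]
Step 3: x=[7.4905] v=[-1.0368]
Step 4: x=[7.3557] v=[-1.3485]
Step 5: x=[7.1925] v=[-1.6320]
Step 6: x=[7.0044] v=[-1.8813]
Step 7: x=[6.7953] v=[-2.0913]
Step 8: x=[6.5695] v=[-2.2576]
Step 9: x=[6.3318] v=[-2.3767]
Step 10: x=[6.0872] v=[-2.4461]
Step 11: x=[5.8408] v=[-2.4643]
Step 12: x=[5.5977] v=[-2.4310]
Step 13: x=[5.3630] v=[-2.3469]
Step 14: x=[5.1416] v=[-2.2137]
Step 15: x=[4.9382] v=[-2.0342]
Step 16: x=[4.7570] v=[-1.8122]
Step 17: x=[4.6018] v=[-1.5523]
Step 18: x=[4.4758] v=[-1.2600]
Step 19: x=[4.3817] v=[-0.9413]
Step 20: x=[4.3214] v=[-0.6029]
Step 21: x=[4.2962] v=[-0.2519]
Step 22: x=[4.3066] v=[0.1044]
First v>=0 after going negative at step 22, time=2.2000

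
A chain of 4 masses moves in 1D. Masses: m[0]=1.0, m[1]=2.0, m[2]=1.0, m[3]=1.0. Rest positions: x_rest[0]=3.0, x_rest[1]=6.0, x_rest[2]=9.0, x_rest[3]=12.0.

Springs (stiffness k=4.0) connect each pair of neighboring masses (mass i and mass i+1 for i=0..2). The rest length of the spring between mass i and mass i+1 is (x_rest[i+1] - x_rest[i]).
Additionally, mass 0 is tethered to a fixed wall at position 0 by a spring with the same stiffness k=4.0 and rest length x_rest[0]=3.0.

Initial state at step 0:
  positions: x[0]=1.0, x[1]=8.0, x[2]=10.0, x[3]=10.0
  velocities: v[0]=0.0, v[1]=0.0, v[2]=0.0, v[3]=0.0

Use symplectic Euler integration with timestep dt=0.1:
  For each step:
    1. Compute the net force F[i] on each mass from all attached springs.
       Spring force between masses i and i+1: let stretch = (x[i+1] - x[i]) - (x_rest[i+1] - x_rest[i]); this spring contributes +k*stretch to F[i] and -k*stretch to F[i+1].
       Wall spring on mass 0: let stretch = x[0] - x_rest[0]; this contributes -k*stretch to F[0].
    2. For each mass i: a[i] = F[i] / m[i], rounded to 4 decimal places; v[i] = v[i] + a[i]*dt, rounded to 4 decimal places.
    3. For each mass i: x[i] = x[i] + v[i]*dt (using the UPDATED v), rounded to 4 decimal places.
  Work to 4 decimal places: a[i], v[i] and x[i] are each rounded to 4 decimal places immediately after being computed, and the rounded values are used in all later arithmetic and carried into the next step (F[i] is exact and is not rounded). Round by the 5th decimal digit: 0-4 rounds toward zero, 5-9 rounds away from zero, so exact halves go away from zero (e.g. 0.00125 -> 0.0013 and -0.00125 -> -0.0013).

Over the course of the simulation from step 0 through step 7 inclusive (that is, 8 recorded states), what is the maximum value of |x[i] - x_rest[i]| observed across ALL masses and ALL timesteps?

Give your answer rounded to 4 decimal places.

Answer: 2.2159

Derivation:
Step 0: x=[1.0000 8.0000 10.0000 10.0000] v=[0.0000 0.0000 0.0000 0.0000]
Step 1: x=[1.2400 7.9000 9.9200 10.1200] v=[2.4000 -1.0000 -0.8000 1.2000]
Step 2: x=[1.6968 7.7072 9.7672 10.3520] v=[4.5680 -1.9280 -1.5280 2.3200]
Step 3: x=[2.3261 7.4354 9.5554 10.6806] v=[6.2934 -2.7181 -2.1181 3.2861]
Step 4: x=[3.0668 7.1038 9.3038 11.0842] v=[7.4067 -3.3160 -2.5160 4.0360]
Step 5: x=[3.8463 6.7355 9.0354 11.5366] v=[7.7948 -3.6834 -2.6838 4.5238]
Step 6: x=[4.5875 6.3554 8.7751 12.0089] v=[7.4120 -3.8013 -2.6033 4.7233]
Step 7: x=[5.2159 5.9883 8.5473 12.4719] v=[6.2842 -3.6709 -2.2777 4.6298]
Max displacement = 2.2159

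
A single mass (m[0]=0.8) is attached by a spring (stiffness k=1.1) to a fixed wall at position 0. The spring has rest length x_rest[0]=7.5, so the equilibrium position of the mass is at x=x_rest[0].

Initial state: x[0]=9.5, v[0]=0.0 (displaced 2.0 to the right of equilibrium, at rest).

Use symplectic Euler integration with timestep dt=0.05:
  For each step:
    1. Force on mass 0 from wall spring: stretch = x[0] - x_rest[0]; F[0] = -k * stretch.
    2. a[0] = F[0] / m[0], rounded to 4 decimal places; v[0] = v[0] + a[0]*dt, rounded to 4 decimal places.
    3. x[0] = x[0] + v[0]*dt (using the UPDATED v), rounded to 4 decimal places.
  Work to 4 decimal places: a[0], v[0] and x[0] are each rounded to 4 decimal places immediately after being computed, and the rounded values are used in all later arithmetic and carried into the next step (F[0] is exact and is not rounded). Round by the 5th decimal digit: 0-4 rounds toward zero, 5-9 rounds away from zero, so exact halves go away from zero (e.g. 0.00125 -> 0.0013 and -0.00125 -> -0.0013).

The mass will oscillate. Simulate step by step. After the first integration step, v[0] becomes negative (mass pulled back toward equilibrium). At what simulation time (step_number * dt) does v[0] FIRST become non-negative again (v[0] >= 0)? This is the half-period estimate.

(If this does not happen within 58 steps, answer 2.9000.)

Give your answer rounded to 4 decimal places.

Step 0: x=[9.5000] v=[0.0000]
Step 1: x=[9.4931] v=[-0.1375]
Step 2: x=[9.4794] v=[-0.2745]
Step 3: x=[9.4589] v=[-0.4106]
Step 4: x=[9.4316] v=[-0.5453]
Step 5: x=[9.3977] v=[-0.6781]
Step 6: x=[9.3573] v=[-0.8086]
Step 7: x=[9.3105] v=[-0.9363]
Step 8: x=[9.2575] v=[-1.0608]
Step 9: x=[9.1984] v=[-1.1816]
Step 10: x=[9.1335] v=[-1.2984]
Step 11: x=[9.0630] v=[-1.4107]
Step 12: x=[8.9871] v=[-1.5182]
Step 13: x=[8.9061] v=[-1.6204]
Step 14: x=[8.8202] v=[-1.7171]
Step 15: x=[8.7298] v=[-1.8079]
Step 16: x=[8.6352] v=[-1.8925]
Step 17: x=[8.5367] v=[-1.9705]
Step 18: x=[8.4346] v=[-2.0418]
Step 19: x=[8.3293] v=[-2.1061]
Step 20: x=[8.2211] v=[-2.1631]
Step 21: x=[8.1105] v=[-2.2127]
Step 22: x=[7.9978] v=[-2.2547]
Step 23: x=[7.8834] v=[-2.2889]
Step 24: x=[7.7676] v=[-2.3153]
Step 25: x=[7.6509] v=[-2.3337]
Step 26: x=[7.5337] v=[-2.3441]
Step 27: x=[7.4164] v=[-2.3464]
Step 28: x=[7.2994] v=[-2.3407]
Step 29: x=[7.1831] v=[-2.3269]
Step 30: x=[7.0678] v=[-2.3051]
Step 31: x=[6.9540] v=[-2.2754]
Step 32: x=[6.8421] v=[-2.2379]
Step 33: x=[6.7325] v=[-2.1927]
Step 34: x=[6.6255] v=[-2.1399]
Step 35: x=[6.5215] v=[-2.0798]
Step 36: x=[6.4209] v=[-2.0125]
Step 37: x=[6.3240] v=[-1.9383]
Step 38: x=[6.2311] v=[-1.8575]
Step 39: x=[6.1426] v=[-1.7703]
Step 40: x=[6.0588] v=[-1.6770]
Step 41: x=[5.9799] v=[-1.5779]
Step 42: x=[5.9062] v=[-1.4734]
Step 43: x=[5.8380] v=[-1.3638]
Step 44: x=[5.7755] v=[-1.2495]
Step 45: x=[5.7190] v=[-1.1309]
Step 46: x=[5.6686] v=[-1.0085]
Step 47: x=[5.6245] v=[-0.8826]
Step 48: x=[5.5868] v=[-0.7537]
Step 49: x=[5.5557] v=[-0.6222]
Step 50: x=[5.5313] v=[-0.4885]
Step 51: x=[5.5136] v=[-0.3532]
Step 52: x=[5.5028] v=[-0.2166]
Step 53: x=[5.4988] v=[-0.0793]
Step 54: x=[5.5017] v=[0.0583]
First v>=0 after going negative at step 54, time=2.7000

Answer: 2.7000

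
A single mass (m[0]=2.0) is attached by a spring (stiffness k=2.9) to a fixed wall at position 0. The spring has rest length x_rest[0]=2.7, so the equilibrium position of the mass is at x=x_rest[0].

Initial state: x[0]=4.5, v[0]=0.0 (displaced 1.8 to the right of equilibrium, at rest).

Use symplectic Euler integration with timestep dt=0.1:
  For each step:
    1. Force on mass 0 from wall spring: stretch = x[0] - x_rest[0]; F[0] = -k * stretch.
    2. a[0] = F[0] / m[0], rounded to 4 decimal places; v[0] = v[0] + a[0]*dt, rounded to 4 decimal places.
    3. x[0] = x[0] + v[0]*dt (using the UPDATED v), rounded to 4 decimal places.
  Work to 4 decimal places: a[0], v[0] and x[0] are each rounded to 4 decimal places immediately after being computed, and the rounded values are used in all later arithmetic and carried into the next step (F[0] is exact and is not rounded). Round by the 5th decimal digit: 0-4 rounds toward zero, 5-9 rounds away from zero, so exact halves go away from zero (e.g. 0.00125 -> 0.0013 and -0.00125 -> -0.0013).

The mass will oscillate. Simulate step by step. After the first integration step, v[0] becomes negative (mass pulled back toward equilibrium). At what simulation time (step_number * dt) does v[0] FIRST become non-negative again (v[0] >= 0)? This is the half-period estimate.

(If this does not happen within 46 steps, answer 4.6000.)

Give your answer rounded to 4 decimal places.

Answer: 2.7000

Derivation:
Step 0: x=[4.5000] v=[0.0000]
Step 1: x=[4.4739] v=[-0.2610]
Step 2: x=[4.4221] v=[-0.5182]
Step 3: x=[4.3453] v=[-0.7679]
Step 4: x=[4.2447] v=[-1.0065]
Step 5: x=[4.1217] v=[-1.2305]
Step 6: x=[3.9780] v=[-1.4367]
Step 7: x=[3.8158] v=[-1.6220]
Step 8: x=[3.6374] v=[-1.7838]
Step 9: x=[3.4454] v=[-1.9197]
Step 10: x=[3.2426] v=[-2.0278]
Step 11: x=[3.0320] v=[-2.1065]
Step 12: x=[2.8165] v=[-2.1546]
Step 13: x=[2.5994] v=[-2.1715]
Step 14: x=[2.3837] v=[-2.1569]
Step 15: x=[2.1726] v=[-2.1110]
Step 16: x=[1.9692] v=[-2.0345]
Step 17: x=[1.7764] v=[-1.9285]
Step 18: x=[1.5969] v=[-1.7946]
Step 19: x=[1.4334] v=[-1.6347]
Step 20: x=[1.2883] v=[-1.4510]
Step 21: x=[1.1637] v=[-1.2463]
Step 22: x=[1.0614] v=[-1.0235]
Step 23: x=[0.9828] v=[-0.7859]
Step 24: x=[0.9291] v=[-0.5369]
Step 25: x=[0.9011] v=[-0.2801]
Step 26: x=[0.8992] v=[-0.0193]
Step 27: x=[0.9234] v=[0.2418]
First v>=0 after going negative at step 27, time=2.7000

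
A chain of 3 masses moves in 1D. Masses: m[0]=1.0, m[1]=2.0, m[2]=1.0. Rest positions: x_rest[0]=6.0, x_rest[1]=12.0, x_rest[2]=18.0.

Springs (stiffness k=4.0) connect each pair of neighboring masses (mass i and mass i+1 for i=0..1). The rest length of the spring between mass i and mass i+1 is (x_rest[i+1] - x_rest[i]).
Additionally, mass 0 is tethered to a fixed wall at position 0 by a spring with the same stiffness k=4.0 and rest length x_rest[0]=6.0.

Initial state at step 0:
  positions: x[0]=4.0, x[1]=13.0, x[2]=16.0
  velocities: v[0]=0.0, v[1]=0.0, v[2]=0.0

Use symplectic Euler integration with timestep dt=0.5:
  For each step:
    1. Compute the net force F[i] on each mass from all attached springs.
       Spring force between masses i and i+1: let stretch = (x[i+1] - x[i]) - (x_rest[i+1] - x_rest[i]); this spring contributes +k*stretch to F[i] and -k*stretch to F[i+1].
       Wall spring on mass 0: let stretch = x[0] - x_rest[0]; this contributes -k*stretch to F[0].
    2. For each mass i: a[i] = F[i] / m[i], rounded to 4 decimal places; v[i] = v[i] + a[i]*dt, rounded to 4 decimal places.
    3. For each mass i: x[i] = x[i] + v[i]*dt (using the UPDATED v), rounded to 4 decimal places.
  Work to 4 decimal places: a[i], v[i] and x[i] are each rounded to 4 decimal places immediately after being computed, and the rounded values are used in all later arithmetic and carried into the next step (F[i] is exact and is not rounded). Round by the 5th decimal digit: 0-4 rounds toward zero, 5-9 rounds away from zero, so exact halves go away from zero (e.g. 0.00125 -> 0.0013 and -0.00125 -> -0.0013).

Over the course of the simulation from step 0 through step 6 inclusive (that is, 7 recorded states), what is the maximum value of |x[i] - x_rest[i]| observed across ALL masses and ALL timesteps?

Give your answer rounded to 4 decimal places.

Step 0: x=[4.0000 13.0000 16.0000] v=[0.0000 0.0000 0.0000]
Step 1: x=[9.0000 10.0000 19.0000] v=[10.0000 -6.0000 6.0000]
Step 2: x=[6.0000 11.0000 19.0000] v=[-6.0000 2.0000 0.0000]
Step 3: x=[2.0000 13.5000 17.0000] v=[-8.0000 5.0000 -4.0000]
Step 4: x=[7.5000 12.0000 17.5000] v=[11.0000 -3.0000 1.0000]
Step 5: x=[10.0000 11.0000 18.5000] v=[5.0000 -2.0000 2.0000]
Step 6: x=[3.5000 13.2500 18.0000] v=[-13.0000 4.5000 -1.0000]
Max displacement = 4.0000

Answer: 4.0000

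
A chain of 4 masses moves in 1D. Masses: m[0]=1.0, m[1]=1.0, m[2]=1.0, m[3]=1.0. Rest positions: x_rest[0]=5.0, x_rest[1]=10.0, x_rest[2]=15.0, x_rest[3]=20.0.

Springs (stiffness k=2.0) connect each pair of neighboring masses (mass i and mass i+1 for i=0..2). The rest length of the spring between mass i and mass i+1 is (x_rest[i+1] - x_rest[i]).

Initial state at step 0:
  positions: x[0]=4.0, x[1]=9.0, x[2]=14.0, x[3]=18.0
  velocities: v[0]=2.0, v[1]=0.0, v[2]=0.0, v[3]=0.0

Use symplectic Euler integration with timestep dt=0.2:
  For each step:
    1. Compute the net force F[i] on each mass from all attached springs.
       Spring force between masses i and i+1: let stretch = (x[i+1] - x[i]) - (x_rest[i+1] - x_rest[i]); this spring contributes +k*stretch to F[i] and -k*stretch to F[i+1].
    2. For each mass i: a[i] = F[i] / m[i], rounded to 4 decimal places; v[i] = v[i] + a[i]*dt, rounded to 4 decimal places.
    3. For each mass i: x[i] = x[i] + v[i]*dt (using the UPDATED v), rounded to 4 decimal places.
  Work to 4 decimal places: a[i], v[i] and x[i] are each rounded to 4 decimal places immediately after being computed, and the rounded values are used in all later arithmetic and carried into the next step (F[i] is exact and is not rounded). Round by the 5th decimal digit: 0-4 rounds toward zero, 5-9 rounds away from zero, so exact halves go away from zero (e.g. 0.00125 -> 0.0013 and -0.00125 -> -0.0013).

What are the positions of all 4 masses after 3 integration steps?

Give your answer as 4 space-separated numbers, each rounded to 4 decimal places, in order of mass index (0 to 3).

Answer: 5.0766 9.0909 13.6140 18.4186

Derivation:
Step 0: x=[4.0000 9.0000 14.0000 18.0000] v=[2.0000 0.0000 0.0000 0.0000]
Step 1: x=[4.4000 9.0000 13.9200 18.0800] v=[2.0000 0.0000 -0.4000 0.4000]
Step 2: x=[4.7680 9.0256 13.7792 18.2272] v=[1.8400 0.1280 -0.7040 0.7360]
Step 3: x=[5.0766 9.0909 13.6140 18.4186] v=[1.5430 0.3264 -0.8262 0.9568]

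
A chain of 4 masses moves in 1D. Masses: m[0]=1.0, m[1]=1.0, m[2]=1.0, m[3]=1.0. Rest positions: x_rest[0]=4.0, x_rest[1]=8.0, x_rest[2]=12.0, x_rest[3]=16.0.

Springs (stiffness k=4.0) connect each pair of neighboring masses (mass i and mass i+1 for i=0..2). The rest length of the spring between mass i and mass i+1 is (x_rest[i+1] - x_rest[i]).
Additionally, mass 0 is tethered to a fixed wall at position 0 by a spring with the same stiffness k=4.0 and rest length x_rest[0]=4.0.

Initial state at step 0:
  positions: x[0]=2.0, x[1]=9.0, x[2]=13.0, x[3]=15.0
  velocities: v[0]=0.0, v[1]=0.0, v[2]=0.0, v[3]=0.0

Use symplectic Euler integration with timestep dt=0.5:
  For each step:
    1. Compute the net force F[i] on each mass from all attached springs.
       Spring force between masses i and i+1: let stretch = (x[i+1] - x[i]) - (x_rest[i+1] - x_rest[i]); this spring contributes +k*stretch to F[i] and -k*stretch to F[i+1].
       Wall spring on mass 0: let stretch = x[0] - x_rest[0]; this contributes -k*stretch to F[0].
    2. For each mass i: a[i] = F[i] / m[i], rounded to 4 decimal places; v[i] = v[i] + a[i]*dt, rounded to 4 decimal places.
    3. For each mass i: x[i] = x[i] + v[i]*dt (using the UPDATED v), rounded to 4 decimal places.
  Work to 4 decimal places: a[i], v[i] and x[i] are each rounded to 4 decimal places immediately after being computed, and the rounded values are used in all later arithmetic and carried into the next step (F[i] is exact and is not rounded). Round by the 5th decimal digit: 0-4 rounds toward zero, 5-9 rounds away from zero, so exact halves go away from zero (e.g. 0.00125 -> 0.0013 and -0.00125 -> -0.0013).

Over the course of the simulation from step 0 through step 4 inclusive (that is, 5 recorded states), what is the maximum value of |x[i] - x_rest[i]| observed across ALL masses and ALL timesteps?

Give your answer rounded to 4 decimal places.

Answer: 3.0000

Derivation:
Step 0: x=[2.0000 9.0000 13.0000 15.0000] v=[0.0000 0.0000 0.0000 0.0000]
Step 1: x=[7.0000 6.0000 11.0000 17.0000] v=[10.0000 -6.0000 -4.0000 4.0000]
Step 2: x=[4.0000 9.0000 10.0000 17.0000] v=[-6.0000 6.0000 -2.0000 0.0000]
Step 3: x=[2.0000 8.0000 15.0000 14.0000] v=[-4.0000 -2.0000 10.0000 -6.0000]
Step 4: x=[4.0000 8.0000 12.0000 16.0000] v=[4.0000 0.0000 -6.0000 4.0000]
Max displacement = 3.0000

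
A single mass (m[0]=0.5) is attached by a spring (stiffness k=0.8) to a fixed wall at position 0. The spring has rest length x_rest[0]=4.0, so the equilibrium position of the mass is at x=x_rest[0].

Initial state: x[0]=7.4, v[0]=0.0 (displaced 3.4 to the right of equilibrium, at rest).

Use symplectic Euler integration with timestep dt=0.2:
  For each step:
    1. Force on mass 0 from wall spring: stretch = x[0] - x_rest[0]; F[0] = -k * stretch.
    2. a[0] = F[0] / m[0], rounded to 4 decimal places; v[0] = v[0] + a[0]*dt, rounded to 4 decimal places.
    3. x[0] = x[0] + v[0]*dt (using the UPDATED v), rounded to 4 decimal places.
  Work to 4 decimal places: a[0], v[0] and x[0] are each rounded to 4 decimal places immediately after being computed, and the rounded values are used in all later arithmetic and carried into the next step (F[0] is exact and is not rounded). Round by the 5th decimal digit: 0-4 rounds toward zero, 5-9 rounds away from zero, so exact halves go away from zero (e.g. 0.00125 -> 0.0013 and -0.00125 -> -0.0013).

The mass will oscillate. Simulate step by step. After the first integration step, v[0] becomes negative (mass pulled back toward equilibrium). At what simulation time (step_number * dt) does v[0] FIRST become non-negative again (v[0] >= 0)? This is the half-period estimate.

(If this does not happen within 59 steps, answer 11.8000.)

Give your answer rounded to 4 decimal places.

Step 0: x=[7.4000] v=[0.0000]
Step 1: x=[7.1824] v=[-1.0880]
Step 2: x=[6.7611] v=[-2.1064]
Step 3: x=[6.1631] v=[-2.9900]
Step 4: x=[5.4267] v=[-3.6822]
Step 5: x=[4.5990] v=[-4.1387]
Step 6: x=[3.7329] v=[-4.3304]
Step 7: x=[2.8839] v=[-4.2449]
Step 8: x=[2.1064] v=[-3.8877]
Step 9: x=[1.4501] v=[-3.2817]
Step 10: x=[0.9570] v=[-2.4657]
Step 11: x=[0.6586] v=[-1.4919]
Step 12: x=[0.5741] v=[-0.4227]
Step 13: x=[0.7088] v=[0.6736]
First v>=0 after going negative at step 13, time=2.6000

Answer: 2.6000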